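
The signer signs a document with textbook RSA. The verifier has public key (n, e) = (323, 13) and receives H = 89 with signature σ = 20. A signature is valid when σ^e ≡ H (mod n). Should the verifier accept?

reject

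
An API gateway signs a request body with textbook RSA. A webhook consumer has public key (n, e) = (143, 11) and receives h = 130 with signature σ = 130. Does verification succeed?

σ^11 mod 143 = 130
130 = h, so the signature checks out.

passes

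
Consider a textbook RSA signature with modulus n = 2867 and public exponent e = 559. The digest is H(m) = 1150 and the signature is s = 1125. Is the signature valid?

Squares mod 2867: s^1≡1125, s^2≡1278, s^4≡1961, s^8≡874, s^16≡1254, s^32≡1400, s^64≡1839, s^128≡1728, s^256≡1437, s^512≡729
559 = 512 + 32 + 8 + 4 + 2 + 1, so s^559 ≡ 729·1400·874·1961·1278·1125 ≡ 1150 (mod 2867)
1150 = H(m), so the signature checks out.

valid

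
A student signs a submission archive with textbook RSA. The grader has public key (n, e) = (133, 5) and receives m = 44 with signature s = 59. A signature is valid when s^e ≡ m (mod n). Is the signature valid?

invalid

s^5 mod 133 = 89
The recovered value 89 does not match the digest 44.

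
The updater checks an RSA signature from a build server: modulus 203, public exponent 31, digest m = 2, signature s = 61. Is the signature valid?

invalid

s^31 mod 203 = 201
s^31 mod 203 = 201, but m = 2.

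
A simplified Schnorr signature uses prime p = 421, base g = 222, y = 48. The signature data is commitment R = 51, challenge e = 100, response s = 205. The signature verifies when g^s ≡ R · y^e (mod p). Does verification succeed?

passes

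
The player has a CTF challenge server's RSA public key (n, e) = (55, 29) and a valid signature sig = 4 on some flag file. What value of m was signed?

14

sig^2 ≡ 4^2 = 16
sig^4 ≡ 16^2 = 256 ≡ 36
sig^8 ≡ 36^2 = 1296 ≡ 31
sig^16 ≡ 31^2 = 961 ≡ 26
29 = 16 + 8 + 4 + 1, so sig^29 ≡ 26·31·36·4 ≡ 14 (mod 55)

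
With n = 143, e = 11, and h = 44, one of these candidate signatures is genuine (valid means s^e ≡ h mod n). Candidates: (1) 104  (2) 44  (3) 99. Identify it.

3

Candidate 1: Squares mod 143: 104^1≡104, 104^2≡91, 104^4≡130, 104^8≡26; 11 = 8 + 2 + 1, so 104^11 ≡ 26·91·104 ≡ 104 (mod 143)
Candidate 2: Squares mod 143: 44^1≡44, 44^2≡77, 44^4≡66, 44^8≡66; 11 = 8 + 2 + 1, so 44^11 ≡ 66·77·44 ≡ 99 (mod 143)
Candidate 3: Squares mod 143: 99^1≡99, 99^2≡77, 99^4≡66, 99^8≡66; 11 = 8 + 2 + 1, so 99^11 ≡ 66·77·99 ≡ 44 (mod 143)
  → matches h = 44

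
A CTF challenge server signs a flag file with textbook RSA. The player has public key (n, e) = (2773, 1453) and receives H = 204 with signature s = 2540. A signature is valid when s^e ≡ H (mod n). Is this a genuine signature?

genuine

s^2 ≡ 2540^2 = 6451600 ≡ 1602
s^4 ≡ 1602^2 = 2566404 ≡ 1379
s^8 ≡ 1379^2 = 1901641 ≡ 2136
s^16 ≡ 2136^2 = 4562496 ≡ 911
s^32 ≡ 911^2 = 829921 ≡ 794
s^64 ≡ 794^2 = 630436 ≡ 965
s^128 ≡ 965^2 = 931225 ≡ 2270
s^256 ≡ 2270^2 = 5152900 ≡ 666
s^512 ≡ 666^2 = 443556 ≡ 2649
s^1024 ≡ 2649^2 = 7017201 ≡ 1511
1453 = 1024 + 256 + 128 + 32 + 8 + 4 + 1, so s^1453 ≡ 1511·666·2270·794·2136·1379·2540 ≡ 204 (mod 2773)
204 = H, so the signature checks out.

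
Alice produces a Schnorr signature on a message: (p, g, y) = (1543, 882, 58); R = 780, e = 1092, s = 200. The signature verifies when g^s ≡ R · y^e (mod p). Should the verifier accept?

accept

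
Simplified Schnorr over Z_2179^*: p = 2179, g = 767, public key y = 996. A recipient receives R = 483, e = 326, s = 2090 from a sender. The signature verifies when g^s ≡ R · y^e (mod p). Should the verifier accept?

g^s mod p:
767^2 = 588289 ≡ 2138
767^4 ≡ 2138^2 = 4571044 ≡ 1681
767^8 ≡ 1681^2 = 2825761 ≡ 1777
767^16 ≡ 1777^2 = 3157729 ≡ 358
767^32 ≡ 358^2 = 128164 ≡ 1782
767^64 ≡ 1782^2 = 3175524 ≡ 721
767^128 ≡ 721^2 = 519841 ≡ 1239
767^256 ≡ 1239^2 = 1535121 ≡ 1105
767^512 ≡ 1105^2 = 1221025 ≡ 785
767^1024 ≡ 785^2 = 616225 ≡ 1747
767^2048 ≡ 1747^2 = 3052009 ≡ 1409
2090 = 2048 + 32 + 8 + 2, so 767^2090 ≡ 1409·1782·1777·2138 ≡ 725 (mod 2179)
R · y^e mod p:
996^2 = 992016 ≡ 571
996^4 ≡ 571^2 = 326041 ≡ 1370
996^8 ≡ 1370^2 = 1876900 ≡ 781
996^16 ≡ 781^2 = 609961 ≡ 2020
996^32 ≡ 2020^2 = 4080400 ≡ 1312
996^64 ≡ 1312^2 = 1721344 ≡ 2113
996^128 ≡ 2113^2 = 4464769 ≡ 2177
996^256 ≡ 2177^2 = 4739329 ≡ 4
326 = 256 + 64 + 4 + 2, so 996^326 ≡ 4·2113·1370·571 ≡ 1982 (mod 2179)
483·1982 = 957306 ≡ 725 (mod 2179)
725 ≡ 725 (mod 2179); signature holds.

accept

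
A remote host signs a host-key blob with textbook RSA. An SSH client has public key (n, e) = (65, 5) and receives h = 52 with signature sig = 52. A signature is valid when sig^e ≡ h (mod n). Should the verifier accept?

accept

sig^2 ≡ 52^2 = 2704 ≡ 39
sig^4 ≡ 39^2 = 1521 ≡ 26
5 = 4 + 1, so sig^5 ≡ 26·52 ≡ 52 (mod 65)
sig^5 mod 65 = 52 matches h.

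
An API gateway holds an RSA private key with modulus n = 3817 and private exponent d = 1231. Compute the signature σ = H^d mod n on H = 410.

652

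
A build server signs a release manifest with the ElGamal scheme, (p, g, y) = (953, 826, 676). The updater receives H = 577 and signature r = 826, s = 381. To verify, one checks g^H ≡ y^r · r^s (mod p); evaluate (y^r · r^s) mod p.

296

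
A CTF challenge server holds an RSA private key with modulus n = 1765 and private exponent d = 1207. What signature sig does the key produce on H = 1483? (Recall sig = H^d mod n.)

192

H^1207 mod 1765 = 192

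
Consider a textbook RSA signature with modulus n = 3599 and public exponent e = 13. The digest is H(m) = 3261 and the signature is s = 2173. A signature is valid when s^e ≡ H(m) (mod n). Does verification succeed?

s^2 ≡ 2173^2 = 4721929 ≡ 41
s^4 ≡ 41^2 = 1681
s^8 ≡ 1681^2 = 2825761 ≡ 546
13 = 8 + 4 + 1, so s^13 ≡ 546·1681·2173 ≡ 3261 (mod 3599)
3261 = H(m), so the signature checks out.

passes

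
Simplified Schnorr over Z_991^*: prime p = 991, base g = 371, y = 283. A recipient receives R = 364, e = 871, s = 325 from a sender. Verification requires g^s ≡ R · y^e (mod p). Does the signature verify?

verifies

g^s mod p:
371^2 = 137641 ≡ 883
371^4 ≡ 883^2 = 779689 ≡ 763
371^8 ≡ 763^2 = 582169 ≡ 452
371^16 ≡ 452^2 = 204304 ≡ 158
371^32 ≡ 158^2 = 24964 ≡ 189
371^64 ≡ 189^2 = 35721 ≡ 45
371^128 ≡ 45^2 = 2025 ≡ 43
371^256 ≡ 43^2 = 1849 ≡ 858
325 = 256 + 64 + 4 + 1, so 371^325 ≡ 858·45·763·371 ≡ 884 (mod 991)
R · y^e mod p:
283^2 = 80089 ≡ 809
283^4 ≡ 809^2 = 654481 ≡ 421
283^8 ≡ 421^2 = 177241 ≡ 843
283^16 ≡ 843^2 = 710649 ≡ 102
283^32 ≡ 102^2 = 10404 ≡ 494
283^64 ≡ 494^2 = 244036 ≡ 250
283^128 ≡ 250^2 = 62500 ≡ 67
283^256 ≡ 67^2 = 4489 ≡ 525
283^512 ≡ 525^2 = 275625 ≡ 127
871 = 512 + 256 + 64 + 32 + 4 + 2 + 1, so 283^871 ≡ 127·525·250·494·421·809·283 ≡ 144 (mod 991)
364·144 = 52416 ≡ 884 (mod 991)
884 ≡ 884 (mod 991); signature holds.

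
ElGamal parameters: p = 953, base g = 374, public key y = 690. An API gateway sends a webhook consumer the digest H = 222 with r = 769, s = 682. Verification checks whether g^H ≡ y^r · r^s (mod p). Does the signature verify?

Left side g^H mod p:
374^222 mod 953 = 57
Right side y^r · r^s mod p:
690^769 mod 953 = 367
769^682 mod 953 = 742
367·742 = 272314 ≡ 709 (mod 953)
57 ≠ 709, so verification fails.

does not verify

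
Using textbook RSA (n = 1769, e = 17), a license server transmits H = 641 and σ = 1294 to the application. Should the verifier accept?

σ^2 ≡ 1294^2 = 1674436 ≡ 962
σ^4 ≡ 962^2 = 925444 ≡ 257
σ^8 ≡ 257^2 = 66049 ≡ 596
σ^16 ≡ 596^2 = 355216 ≡ 1416
17 = 16 + 1, so σ^17 ≡ 1416·1294 ≡ 1389 (mod 1769)
The recovered value 1389 does not match the digest 641.

reject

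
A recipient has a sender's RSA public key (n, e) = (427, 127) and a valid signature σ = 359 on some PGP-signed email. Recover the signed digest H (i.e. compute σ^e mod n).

79

σ^2 ≡ 359^2 = 128881 ≡ 354
σ^4 ≡ 354^2 = 125316 ≡ 205
σ^8 ≡ 205^2 = 42025 ≡ 179
σ^16 ≡ 179^2 = 32041 ≡ 16
σ^32 ≡ 16^2 = 256
σ^64 ≡ 256^2 = 65536 ≡ 205
127 = 64 + 32 + 16 + 8 + 4 + 2 + 1, so σ^127 ≡ 205·256·16·179·205·354·359 ≡ 79 (mod 427)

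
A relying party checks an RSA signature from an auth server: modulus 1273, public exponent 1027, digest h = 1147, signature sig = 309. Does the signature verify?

sig^1027 mod 1273 = 366
The recovered value 366 does not match the digest 1147.

does not verify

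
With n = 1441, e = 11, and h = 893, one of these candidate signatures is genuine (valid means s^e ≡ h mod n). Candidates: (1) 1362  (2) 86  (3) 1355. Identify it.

3

Candidate 1: Squares mod 1441: 1362^1≡1362, 1362^2≡477, 1362^4≡1292, 1362^8≡586; 11 = 8 + 2 + 1, so 1362^11 ≡ 586·477·1362 ≡ 1087 (mod 1441)
Candidate 2: Squares mod 1441: 86^1≡86, 86^2≡191, 86^4≡456, 86^8≡432; 11 = 8 + 2 + 1, so 86^11 ≡ 432·191·86 ≡ 548 (mod 1441)
Candidate 3: Squares mod 1441: 1355^1≡1355, 1355^2≡191, 1355^4≡456, 1355^8≡432; 11 = 8 + 2 + 1, so 1355^11 ≡ 432·191·1355 ≡ 893 (mod 1441)
  → matches h = 893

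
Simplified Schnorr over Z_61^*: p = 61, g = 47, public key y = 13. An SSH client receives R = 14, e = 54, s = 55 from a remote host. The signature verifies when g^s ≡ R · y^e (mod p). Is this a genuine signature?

forged

g^s mod p:
47^2 = 2209 ≡ 13
47^4 ≡ 13^2 = 169 ≡ 47
47^8 ≡ 47^2 = 2209 ≡ 13
47^16 ≡ 13^2 = 169 ≡ 47
47^32 ≡ 47^2 = 2209 ≡ 13
55 = 32 + 16 + 4 + 2 + 1, so 47^55 ≡ 13·47·47·13·47 ≡ 47 (mod 61)
R · y^e mod p:
13^2 = 169 ≡ 47
13^4 ≡ 47^2 = 2209 ≡ 13
13^8 ≡ 13^2 = 169 ≡ 47
13^16 ≡ 47^2 = 2209 ≡ 13
13^32 ≡ 13^2 = 169 ≡ 47
54 = 32 + 16 + 4 + 2, so 13^54 ≡ 47·13·13·47 ≡ 1 (mod 61)
14·1 = 14 ≡ 14 (mod 61)
47 ≠ 14; the check fails.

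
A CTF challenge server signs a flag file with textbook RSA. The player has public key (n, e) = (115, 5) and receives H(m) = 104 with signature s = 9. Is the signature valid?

invalid

s^2 ≡ 9^2 = 81
s^4 ≡ 81^2 = 6561 ≡ 6
5 = 4 + 1, so s^5 ≡ 6·9 ≡ 54 (mod 115)
54 ≠ 104, so verification fails.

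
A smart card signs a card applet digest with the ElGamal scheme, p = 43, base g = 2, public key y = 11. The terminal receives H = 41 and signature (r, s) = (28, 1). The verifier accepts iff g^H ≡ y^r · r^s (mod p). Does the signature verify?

does not verify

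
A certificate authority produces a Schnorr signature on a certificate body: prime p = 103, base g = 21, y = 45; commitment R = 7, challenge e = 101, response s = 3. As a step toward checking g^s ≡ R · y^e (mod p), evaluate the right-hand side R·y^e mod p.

94

45^2 = 2025 ≡ 68
45^4 ≡ 68^2 = 4624 ≡ 92
45^8 ≡ 92^2 = 8464 ≡ 18
45^16 ≡ 18^2 = 324 ≡ 15
45^32 ≡ 15^2 = 225 ≡ 19
45^64 ≡ 19^2 = 361 ≡ 52
101 = 64 + 32 + 4 + 1, so 45^101 ≡ 52·19·92·45 ≡ 87 (mod 103)
R · y^e ≡ 7·87 = 609 ≡ 94 (mod 103)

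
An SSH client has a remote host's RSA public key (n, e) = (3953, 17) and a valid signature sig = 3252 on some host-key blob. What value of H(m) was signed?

341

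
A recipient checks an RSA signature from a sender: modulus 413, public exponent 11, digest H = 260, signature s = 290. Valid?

s^2 ≡ 290^2 = 84100 ≡ 261
s^4 ≡ 261^2 = 68121 ≡ 389
s^8 ≡ 389^2 = 151321 ≡ 163
11 = 8 + 2 + 1, so s^11 ≡ 163·261·290 ≡ 334 (mod 413)
s^11 mod 413 = 334, but H = 260.

no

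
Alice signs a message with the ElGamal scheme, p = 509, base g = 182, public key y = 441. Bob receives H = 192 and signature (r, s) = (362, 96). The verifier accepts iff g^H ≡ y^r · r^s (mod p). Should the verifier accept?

Left side g^H mod p:
182^2 = 33124 ≡ 39
182^4 ≡ 39^2 = 1521 ≡ 503
182^8 ≡ 503^2 = 253009 ≡ 36
182^16 ≡ 36^2 = 1296 ≡ 278
182^32 ≡ 278^2 = 77284 ≡ 425
182^64 ≡ 425^2 = 180625 ≡ 439
182^128 ≡ 439^2 = 192721 ≡ 319
192 = 128 + 64, so 182^192 ≡ 319·439 ≡ 66 (mod 509)
Right side y^r · r^s mod p:
441^2 = 194481 ≡ 43
441^4 ≡ 43^2 = 1849 ≡ 322
441^8 ≡ 322^2 = 103684 ≡ 357
441^16 ≡ 357^2 = 127449 ≡ 199
441^32 ≡ 199^2 = 39601 ≡ 408
441^64 ≡ 408^2 = 166464 ≡ 21
441^128 ≡ 21^2 = 441
441^256 ≡ 441^2 = 194481 ≡ 43
362 = 256 + 64 + 32 + 8 + 2, so 441^362 ≡ 43·21·408·357·43 ≡ 183 (mod 509)
362^2 = 131044 ≡ 231
362^4 ≡ 231^2 = 53361 ≡ 425
362^8 ≡ 425^2 = 180625 ≡ 439
362^16 ≡ 439^2 = 192721 ≡ 319
362^32 ≡ 319^2 = 101761 ≡ 470
362^64 ≡ 470^2 = 220900 ≡ 503
96 = 64 + 32, so 362^96 ≡ 503·470 ≡ 234 (mod 509)
183·234 = 42822 ≡ 66 (mod 509)
66 ≡ 66 (mod 509), so the signature is genuine.

accept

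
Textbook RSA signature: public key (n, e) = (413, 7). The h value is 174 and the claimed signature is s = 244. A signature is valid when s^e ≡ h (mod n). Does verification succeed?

passes

s^7 mod 413 = 174
s^7 mod 413 = 174 matches h.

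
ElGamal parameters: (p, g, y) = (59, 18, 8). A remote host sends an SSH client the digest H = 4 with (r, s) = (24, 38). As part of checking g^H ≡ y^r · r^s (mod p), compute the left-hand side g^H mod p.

15

18^2 = 324 ≡ 29
18^4 ≡ 29^2 = 841 ≡ 15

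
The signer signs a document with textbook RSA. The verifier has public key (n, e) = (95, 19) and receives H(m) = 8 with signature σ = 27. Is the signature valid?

valid

Squares mod 95: σ^1≡27, σ^2≡64, σ^4≡11, σ^8≡26, σ^16≡11
19 = 16 + 2 + 1, so σ^19 ≡ 11·64·27 ≡ 8 (mod 95)
8 = H(m), so the signature checks out.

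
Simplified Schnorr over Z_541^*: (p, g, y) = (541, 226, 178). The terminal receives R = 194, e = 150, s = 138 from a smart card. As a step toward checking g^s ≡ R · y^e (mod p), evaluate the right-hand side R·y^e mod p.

400

Squares mod 541: 178^1≡178, 178^2≡306, 178^4≡43, 178^8≡226, 178^16≡222, 178^32≡53, 178^64≡104, 178^128≡537
150 = 128 + 16 + 4 + 2, so 178^150 ≡ 537·222·43·306 ≡ 214 (mod 541)
R · y^e ≡ 194·214 = 41516 ≡ 400 (mod 541)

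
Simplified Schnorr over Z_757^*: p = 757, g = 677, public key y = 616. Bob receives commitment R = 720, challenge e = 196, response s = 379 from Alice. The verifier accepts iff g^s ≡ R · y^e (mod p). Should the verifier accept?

accept

g^s mod p:
677^2 = 458329 ≡ 344
677^4 ≡ 344^2 = 118336 ≡ 244
677^8 ≡ 244^2 = 59536 ≡ 490
677^16 ≡ 490^2 = 240100 ≡ 131
677^32 ≡ 131^2 = 17161 ≡ 507
677^64 ≡ 507^2 = 257049 ≡ 426
677^128 ≡ 426^2 = 181476 ≡ 553
677^256 ≡ 553^2 = 305809 ≡ 738
379 = 256 + 64 + 32 + 16 + 8 + 2 + 1, so 677^379 ≡ 738·426·507·131·490·344·677 ≡ 80 (mod 757)
R · y^e mod p:
616^2 = 379456 ≡ 199
616^4 ≡ 199^2 = 39601 ≡ 237
616^8 ≡ 237^2 = 56169 ≡ 151
616^16 ≡ 151^2 = 22801 ≡ 91
616^32 ≡ 91^2 = 8281 ≡ 711
616^64 ≡ 711^2 = 505521 ≡ 602
616^128 ≡ 602^2 = 362404 ≡ 558
196 = 128 + 64 + 4, so 616^196 ≡ 558·602·237 ≡ 673 (mod 757)
720·673 = 484560 ≡ 80 (mod 757)
80 ≡ 80 (mod 757); signature holds.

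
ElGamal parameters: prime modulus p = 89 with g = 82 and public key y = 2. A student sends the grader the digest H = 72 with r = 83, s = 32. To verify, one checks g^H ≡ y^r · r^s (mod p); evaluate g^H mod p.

39

82^2 = 6724 ≡ 49
82^4 ≡ 49^2 = 2401 ≡ 87
82^8 ≡ 87^2 = 7569 ≡ 4
82^16 ≡ 4^2 = 16
82^32 ≡ 16^2 = 256 ≡ 78
82^64 ≡ 78^2 = 6084 ≡ 32
72 = 64 + 8, so 82^72 ≡ 32·4 ≡ 39 (mod 89)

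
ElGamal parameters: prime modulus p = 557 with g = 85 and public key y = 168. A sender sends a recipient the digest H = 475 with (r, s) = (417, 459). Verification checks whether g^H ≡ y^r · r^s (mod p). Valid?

Left side g^H mod p:
85^475 mod 557 = 80
Right side y^r · r^s mod p:
168^417 mod 557 = 1
417^459 mod 557 = 80
1·80 = 80 ≡ 80 (mod 557)
80 ≡ 80 (mod 557), so the signature is genuine.

yes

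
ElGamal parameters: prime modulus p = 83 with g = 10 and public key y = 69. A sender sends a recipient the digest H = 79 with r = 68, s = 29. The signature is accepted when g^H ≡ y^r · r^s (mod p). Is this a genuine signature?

genuine

Left side g^H mod p:
10^2 = 100 ≡ 17
10^4 ≡ 17^2 = 289 ≡ 40
10^8 ≡ 40^2 = 1600 ≡ 23
10^16 ≡ 23^2 = 529 ≡ 31
10^32 ≡ 31^2 = 961 ≡ 48
10^64 ≡ 48^2 = 2304 ≡ 63
79 = 64 + 8 + 4 + 2 + 1, so 10^79 ≡ 63·23·40·17·10 ≡ 21 (mod 83)
Right side y^r · r^s mod p:
69^2 = 4761 ≡ 30
69^4 ≡ 30^2 = 900 ≡ 70
69^8 ≡ 70^2 = 4900 ≡ 3
69^16 ≡ 3^2 = 9
69^32 ≡ 9^2 = 81
69^64 ≡ 81^2 = 6561 ≡ 4
68 = 64 + 4, so 69^68 ≡ 4·70 ≡ 31 (mod 83)
68^2 = 4624 ≡ 59
68^4 ≡ 59^2 = 3481 ≡ 78
68^8 ≡ 78^2 = 6084 ≡ 25
68^16 ≡ 25^2 = 625 ≡ 44
29 = 16 + 8 + 4 + 1, so 68^29 ≡ 44·25·78·68 ≡ 81 (mod 83)
31·81 = 2511 ≡ 21 (mod 83)
21 ≡ 21 (mod 83), so the signature is genuine.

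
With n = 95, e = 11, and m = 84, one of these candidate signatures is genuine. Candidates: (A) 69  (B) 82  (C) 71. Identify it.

A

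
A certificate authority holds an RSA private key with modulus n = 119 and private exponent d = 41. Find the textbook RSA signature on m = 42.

42

Squares mod 119: m^1≡42, m^2≡98, m^4≡84, m^8≡35, m^16≡35, m^32≡35
41 = 32 + 8 + 1, so m^41 ≡ 35·35·42 ≡ 42 (mod 119)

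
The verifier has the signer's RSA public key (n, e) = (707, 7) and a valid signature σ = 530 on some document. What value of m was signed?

σ^7 mod 707 = 684

684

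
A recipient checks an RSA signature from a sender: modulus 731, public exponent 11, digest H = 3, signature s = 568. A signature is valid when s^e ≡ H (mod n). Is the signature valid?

invalid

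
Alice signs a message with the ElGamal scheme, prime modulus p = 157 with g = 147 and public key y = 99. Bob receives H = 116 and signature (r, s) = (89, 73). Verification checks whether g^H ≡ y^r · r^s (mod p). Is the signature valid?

invalid

Left side g^H mod p:
Squares mod 157: 147^1≡147, 147^2≡100, 147^4≡109, 147^8≡106, 147^16≡89, 147^32≡71, 147^64≡17
116 = 64 + 32 + 16 + 4, so 147^116 ≡ 17·71·89·109 ≡ 47 (mod 157)
Right side y^r · r^s mod p:
Squares mod 157: 99^1≡99, 99^2≡67, 99^4≡93, 99^8≡14, 99^16≡39, 99^32≡108, 99^64≡46
89 = 64 + 16 + 8 + 1, so 99^89 ≡ 46·39·14·99 ≡ 75 (mod 157)
Squares mod 157: 89^1≡89, 89^2≡71, 89^4≡17, 89^8≡132, 89^16≡154, 89^32≡9, 89^64≡81
73 = 64 + 8 + 1, so 89^73 ≡ 81·132·89 ≡ 11 (mod 157)
75·11 = 825 ≡ 40 (mod 157)
47 ≠ 40, so verification fails.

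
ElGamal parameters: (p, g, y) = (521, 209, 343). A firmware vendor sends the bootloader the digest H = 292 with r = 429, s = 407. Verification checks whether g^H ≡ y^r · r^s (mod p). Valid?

yes

Left side g^H mod p:
209^2 = 43681 ≡ 438
209^4 ≡ 438^2 = 191844 ≡ 116
209^8 ≡ 116^2 = 13456 ≡ 431
209^16 ≡ 431^2 = 185761 ≡ 285
209^32 ≡ 285^2 = 81225 ≡ 470
209^64 ≡ 470^2 = 220900 ≡ 517
209^128 ≡ 517^2 = 267289 ≡ 16
209^256 ≡ 16^2 = 256
292 = 256 + 32 + 4, so 209^292 ≡ 256·470·116 ≡ 51 (mod 521)
Right side y^r · r^s mod p:
343^2 = 117649 ≡ 424
343^4 ≡ 424^2 = 179776 ≡ 31
343^8 ≡ 31^2 = 961 ≡ 440
343^16 ≡ 440^2 = 193600 ≡ 309
343^32 ≡ 309^2 = 95481 ≡ 138
343^64 ≡ 138^2 = 19044 ≡ 288
343^128 ≡ 288^2 = 82944 ≡ 105
343^256 ≡ 105^2 = 11025 ≡ 84
429 = 256 + 128 + 32 + 8 + 4 + 1, so 343^429 ≡ 84·105·138·440·31·343 ≡ 12 (mod 521)
429^2 = 184041 ≡ 128
429^4 ≡ 128^2 = 16384 ≡ 233
429^8 ≡ 233^2 = 54289 ≡ 105
429^16 ≡ 105^2 = 11025 ≡ 84
429^32 ≡ 84^2 = 7056 ≡ 283
429^64 ≡ 283^2 = 80089 ≡ 376
429^128 ≡ 376^2 = 141376 ≡ 185
429^256 ≡ 185^2 = 34225 ≡ 360
407 = 256 + 128 + 16 + 4 + 2 + 1, so 429^407 ≡ 360·185·84·233·128·429 ≡ 395 (mod 521)
12·395 = 4740 ≡ 51 (mod 521)
51 ≡ 51 (mod 521), so the signature is genuine.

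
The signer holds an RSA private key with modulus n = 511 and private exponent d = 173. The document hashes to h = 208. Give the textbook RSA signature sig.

115

h^2 ≡ 208^2 = 43264 ≡ 340
h^4 ≡ 340^2 = 115600 ≡ 114
h^8 ≡ 114^2 = 12996 ≡ 221
h^16 ≡ 221^2 = 48841 ≡ 296
h^32 ≡ 296^2 = 87616 ≡ 235
h^64 ≡ 235^2 = 55225 ≡ 37
h^128 ≡ 37^2 = 1369 ≡ 347
173 = 128 + 32 + 8 + 4 + 1, so h^173 ≡ 347·235·221·114·208 ≡ 115 (mod 511)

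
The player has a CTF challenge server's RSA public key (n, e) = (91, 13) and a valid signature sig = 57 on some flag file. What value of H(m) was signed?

sig^2 ≡ 57^2 = 3249 ≡ 64
sig^4 ≡ 64^2 = 4096 ≡ 1
sig^8 ≡ 1^2 = 1
13 = 8 + 4 + 1, so sig^13 ≡ 1·1·57 ≡ 57 (mod 91)

57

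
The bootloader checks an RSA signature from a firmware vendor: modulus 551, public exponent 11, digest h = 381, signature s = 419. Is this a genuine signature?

genuine

s^11 mod 551 = 381
Since 381 equals the digest 381, verification succeeds.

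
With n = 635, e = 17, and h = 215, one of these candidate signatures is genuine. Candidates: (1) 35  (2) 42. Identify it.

Candidate 1: Squares mod 635: 35^1≡35, 35^2≡590, 35^4≡120, 35^8≡430, 35^16≡115; 17 = 16 + 1, so 35^17 ≡ 115·35 ≡ 215 (mod 635)
  → matches h = 215
Candidate 2: Squares mod 635: 42^1≡42, 42^2≡494, 42^4≡196, 42^8≡316, 42^16≡161; 17 = 16 + 1, so 42^17 ≡ 161·42 ≡ 412 (mod 635)

1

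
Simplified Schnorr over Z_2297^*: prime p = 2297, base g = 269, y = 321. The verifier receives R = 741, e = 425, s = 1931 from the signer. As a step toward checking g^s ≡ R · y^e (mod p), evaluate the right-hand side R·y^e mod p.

1714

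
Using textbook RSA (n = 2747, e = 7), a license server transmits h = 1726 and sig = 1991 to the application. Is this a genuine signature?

sig^2 ≡ 1991^2 = 3964081 ≡ 160
sig^4 ≡ 160^2 = 25600 ≡ 877
7 = 4 + 2 + 1, so sig^7 ≡ 877·160·1991 ≡ 1726 (mod 2747)
sig^7 mod 2747 = 1726 matches h.

genuine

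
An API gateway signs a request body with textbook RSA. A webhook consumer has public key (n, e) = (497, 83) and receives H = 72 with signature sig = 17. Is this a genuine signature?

forged

sig^83 mod 497 = 369
sig^83 mod 497 = 369, but H = 72.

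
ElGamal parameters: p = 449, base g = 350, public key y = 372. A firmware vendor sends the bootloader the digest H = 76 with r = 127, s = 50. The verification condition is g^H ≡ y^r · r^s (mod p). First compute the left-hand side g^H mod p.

122

350^76 mod 449 = 122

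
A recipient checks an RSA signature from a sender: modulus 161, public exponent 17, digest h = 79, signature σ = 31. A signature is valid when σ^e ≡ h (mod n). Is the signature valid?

invalid

σ^2 ≡ 31^2 = 961 ≡ 156
σ^4 ≡ 156^2 = 24336 ≡ 25
σ^8 ≡ 25^2 = 625 ≡ 142
σ^16 ≡ 142^2 = 20164 ≡ 39
17 = 16 + 1, so σ^17 ≡ 39·31 ≡ 82 (mod 161)
The recovered value 82 does not match the digest 79.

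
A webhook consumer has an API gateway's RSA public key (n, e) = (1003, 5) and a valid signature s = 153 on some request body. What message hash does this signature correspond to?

901

s^2 ≡ 153^2 = 23409 ≡ 340
s^4 ≡ 340^2 = 115600 ≡ 255
5 = 4 + 1, so s^5 ≡ 255·153 ≡ 901 (mod 1003)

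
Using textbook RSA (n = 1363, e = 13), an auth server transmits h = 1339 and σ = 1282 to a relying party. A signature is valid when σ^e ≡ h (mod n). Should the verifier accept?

σ^13 mod 1363 = 1339
1339 = h, so the signature checks out.

accept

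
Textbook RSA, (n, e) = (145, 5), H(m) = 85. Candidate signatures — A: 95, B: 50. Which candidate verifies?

Candidate A: 95^2 = 9025 ≡ 35; 95^4 ≡ 35^2 = 1225 ≡ 65; 5 = 4 + 1, so 95^5 ≡ 65·95 ≡ 85 (mod 145)
  → matches H(m) = 85
Candidate B: 50^2 = 2500 ≡ 35; 50^4 ≡ 35^2 = 1225 ≡ 65; 5 = 4 + 1, so 50^5 ≡ 65·50 ≡ 60 (mod 145)

A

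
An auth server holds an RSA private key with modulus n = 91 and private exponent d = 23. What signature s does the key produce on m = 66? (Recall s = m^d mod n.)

m^23 mod 91 = 40

40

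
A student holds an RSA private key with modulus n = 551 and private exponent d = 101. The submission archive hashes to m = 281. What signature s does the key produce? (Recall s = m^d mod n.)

m^101 mod 551 = 402

402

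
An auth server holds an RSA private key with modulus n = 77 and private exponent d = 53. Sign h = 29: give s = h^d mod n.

57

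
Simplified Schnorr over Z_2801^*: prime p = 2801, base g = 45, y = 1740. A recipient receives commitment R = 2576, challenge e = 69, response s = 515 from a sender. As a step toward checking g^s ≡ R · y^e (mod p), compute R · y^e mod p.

1956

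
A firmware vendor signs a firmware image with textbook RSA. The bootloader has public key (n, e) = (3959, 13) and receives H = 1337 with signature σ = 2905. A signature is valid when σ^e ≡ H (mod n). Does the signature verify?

σ^2 ≡ 2905^2 = 8439025 ≡ 2396
σ^4 ≡ 2396^2 = 5740816 ≡ 266
σ^8 ≡ 266^2 = 70756 ≡ 3453
13 = 8 + 4 + 1, so σ^13 ≡ 3453·266·2905 ≡ 1337 (mod 3959)
σ^13 mod 3959 = 1337 matches H.

verifies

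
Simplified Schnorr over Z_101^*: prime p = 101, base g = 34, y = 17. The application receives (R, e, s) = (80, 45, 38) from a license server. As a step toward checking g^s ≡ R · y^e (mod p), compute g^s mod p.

34^38 mod 101 = 21

21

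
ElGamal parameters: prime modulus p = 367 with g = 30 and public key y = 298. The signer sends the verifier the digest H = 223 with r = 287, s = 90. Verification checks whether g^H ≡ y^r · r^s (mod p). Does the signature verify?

Left side g^H mod p:
30^223 mod 367 = 350
Right side y^r · r^s mod p:
298^287 mod 367 = 287
287^90 mod 367 = 225
287·225 = 64575 ≡ 350 (mod 367)
350 ≡ 350 (mod 367), so the signature is genuine.

verifies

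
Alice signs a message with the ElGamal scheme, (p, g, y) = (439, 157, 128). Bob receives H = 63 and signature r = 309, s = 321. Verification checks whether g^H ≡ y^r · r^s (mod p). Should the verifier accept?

accept

Left side g^H mod p:
157^2 = 24649 ≡ 65
157^4 ≡ 65^2 = 4225 ≡ 274
157^8 ≡ 274^2 = 75076 ≡ 7
157^16 ≡ 7^2 = 49
157^32 ≡ 49^2 = 2401 ≡ 206
63 = 32 + 16 + 8 + 4 + 2 + 1, so 157^63 ≡ 206·49·7·274·65·157 ≡ 192 (mod 439)
Right side y^r · r^s mod p:
128^2 = 16384 ≡ 141
128^4 ≡ 141^2 = 19881 ≡ 126
128^8 ≡ 126^2 = 15876 ≡ 72
128^16 ≡ 72^2 = 5184 ≡ 355
128^32 ≡ 355^2 = 126025 ≡ 32
128^64 ≡ 32^2 = 1024 ≡ 146
128^128 ≡ 146^2 = 21316 ≡ 244
128^256 ≡ 244^2 = 59536 ≡ 271
309 = 256 + 32 + 16 + 4 + 1, so 128^309 ≡ 271·32·355·126·128 ≡ 223 (mod 439)
309^2 = 95481 ≡ 218
309^4 ≡ 218^2 = 47524 ≡ 112
309^8 ≡ 112^2 = 12544 ≡ 252
309^16 ≡ 252^2 = 63504 ≡ 288
309^32 ≡ 288^2 = 82944 ≡ 412
309^64 ≡ 412^2 = 169744 ≡ 290
309^128 ≡ 290^2 = 84100 ≡ 251
309^256 ≡ 251^2 = 63001 ≡ 224
321 = 256 + 64 + 1, so 309^321 ≡ 224·290·309 ≡ 243 (mod 439)
223·243 = 54189 ≡ 192 (mod 439)
192 ≡ 192 (mod 439), so the signature is genuine.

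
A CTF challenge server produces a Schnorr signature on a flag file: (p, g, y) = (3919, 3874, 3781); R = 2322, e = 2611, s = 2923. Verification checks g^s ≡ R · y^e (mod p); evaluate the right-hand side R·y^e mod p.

3391

Squares mod 3919: 3781^1≡3781, 3781^2≡3368, 3781^4≡1838, 3781^8≡66, 3781^16≡437, 3781^32≡2857, 3781^64≡3091, 3781^128≡3678, 3781^256≡3215, 3781^512≡1822, 3781^1024≡291, 3781^2048≡2382
2611 = 2048 + 512 + 32 + 16 + 2 + 1, so 3781^2611 ≡ 2382·1822·2857·437·3368·3781 ≡ 3777 (mod 3919)
R · y^e ≡ 2322·3777 = 8770194 ≡ 3391 (mod 3919)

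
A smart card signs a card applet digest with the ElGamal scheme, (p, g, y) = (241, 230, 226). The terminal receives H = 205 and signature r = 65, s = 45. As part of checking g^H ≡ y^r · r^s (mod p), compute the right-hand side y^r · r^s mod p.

222

226^2 = 51076 ≡ 225
226^4 ≡ 225^2 = 50625 ≡ 15
226^8 ≡ 15^2 = 225
226^16 ≡ 225^2 = 50625 ≡ 15
226^32 ≡ 15^2 = 225
226^64 ≡ 225^2 = 50625 ≡ 15
65 = 64 + 1, so 226^65 ≡ 15·226 ≡ 16 (mod 241)
65^2 = 4225 ≡ 128
65^4 ≡ 128^2 = 16384 ≡ 237
65^8 ≡ 237^2 = 56169 ≡ 16
65^16 ≡ 16^2 = 256 ≡ 15
65^32 ≡ 15^2 = 225
45 = 32 + 8 + 4 + 1, so 65^45 ≡ 225·16·237·65 ≡ 44 (mod 241)
y^r · r^s ≡ 16·44 = 704 ≡ 222 (mod 241)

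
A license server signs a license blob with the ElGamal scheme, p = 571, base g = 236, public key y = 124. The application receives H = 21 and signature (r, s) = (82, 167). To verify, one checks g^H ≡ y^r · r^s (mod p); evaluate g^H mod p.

563

Squares mod 571: 236^1≡236, 236^2≡309, 236^4≡124, 236^8≡530, 236^16≡539
21 = 16 + 4 + 1, so 236^21 ≡ 539·124·236 ≡ 563 (mod 571)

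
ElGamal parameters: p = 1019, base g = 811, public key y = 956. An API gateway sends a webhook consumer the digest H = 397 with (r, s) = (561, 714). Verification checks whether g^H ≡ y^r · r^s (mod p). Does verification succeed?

fails

Left side g^H mod p:
811^397 mod 1019 = 81
Right side y^r · r^s mod p:
956^561 mod 1019 = 807
561^714 mod 1019 = 27
807·27 = 21789 ≡ 390 (mod 1019)
81 ≠ 390, so verification fails.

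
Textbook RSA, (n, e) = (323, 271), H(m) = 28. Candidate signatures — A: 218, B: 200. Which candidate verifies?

Candidate A: 218^2 = 47524 ≡ 43; 218^4 ≡ 43^2 = 1849 ≡ 234; 218^8 ≡ 234^2 = 54756 ≡ 169; 218^16 ≡ 169^2 = 28561 ≡ 137; 218^32 ≡ 137^2 = 18769 ≡ 35; 218^64 ≡ 35^2 = 1225 ≡ 256; 218^128 ≡ 256^2 = 65536 ≡ 290; 218^256 ≡ 290^2 = 84100 ≡ 120; 271 = 256 + 8 + 4 + 2 + 1, so 218^271 ≡ 120·169·234·43·218 ≡ 28 (mod 323)
  → matches H(m) = 28
Candidate B: 200^2 = 40000 ≡ 271; 200^4 ≡ 271^2 = 73441 ≡ 120; 200^8 ≡ 120^2 = 14400 ≡ 188; 200^16 ≡ 188^2 = 35344 ≡ 137; 200^32 ≡ 137^2 = 18769 ≡ 35; 200^64 ≡ 35^2 = 1225 ≡ 256; 200^128 ≡ 256^2 = 65536 ≡ 290; 200^256 ≡ 290^2 = 84100 ≡ 120; 271 = 256 + 8 + 4 + 2 + 1, so 200^271 ≡ 120·188·120·271·200 ≡ 276 (mod 323)

A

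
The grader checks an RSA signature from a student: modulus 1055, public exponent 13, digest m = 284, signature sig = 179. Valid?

Squares mod 1055: sig^1≡179, sig^2≡391, sig^4≡961, sig^8≡396
13 = 8 + 4 + 1, so sig^13 ≡ 396·961·179 ≡ 284 (mod 1055)
284 = m, so the signature checks out.

yes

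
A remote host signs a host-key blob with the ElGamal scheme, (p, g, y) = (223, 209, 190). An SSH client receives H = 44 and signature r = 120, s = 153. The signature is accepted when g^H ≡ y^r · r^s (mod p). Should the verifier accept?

Left side g^H mod p:
209^44 mod 223 = 66
Right side y^r · r^s mod p:
190^120 mod 223 = 56
120^153 mod 223 = 112
56·112 = 6272 ≡ 28 (mod 223)
66 ≠ 28, so verification fails.

reject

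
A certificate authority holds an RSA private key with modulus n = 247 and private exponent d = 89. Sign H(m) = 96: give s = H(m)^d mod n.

(H(m))^2 ≡ 96^2 = 9216 ≡ 77
(H(m))^4 ≡ 77^2 = 5929 ≡ 1
(H(m))^8 ≡ 1^2 = 1
(H(m))^16 ≡ 1^2 = 1
(H(m))^32 ≡ 1^2 = 1
(H(m))^64 ≡ 1^2 = 1
89 = 64 + 16 + 8 + 1, so (H(m))^89 ≡ 1·1·1·96 ≡ 96 (mod 247)

96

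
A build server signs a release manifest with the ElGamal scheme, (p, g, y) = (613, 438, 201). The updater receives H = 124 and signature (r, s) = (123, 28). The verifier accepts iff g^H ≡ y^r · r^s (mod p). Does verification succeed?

fails

Left side g^H mod p:
Squares mod 613: 438^1≡438, 438^2≡588, 438^4≡12, 438^8≡144, 438^16≡507, 438^32≡202, 438^64≡346
124 = 64 + 32 + 16 + 8 + 4, so 438^124 ≡ 346·202·507·144·12 ≡ 577 (mod 613)
Right side y^r · r^s mod p:
Squares mod 613: 201^1≡201, 201^2≡556, 201^4≡184, 201^8≡141, 201^16≡265, 201^32≡343, 201^64≡566
123 = 64 + 32 + 16 + 8 + 2 + 1, so 201^123 ≡ 566·343·265·141·556·201 ≡ 116 (mod 613)
Squares mod 613: 123^1≡123, 123^2≡417, 123^4≡410, 123^8≡138, 123^16≡41
28 = 16 + 8 + 4, so 123^28 ≡ 41·138·410 ≡ 188 (mod 613)
116·188 = 21808 ≡ 353 (mod 613)
577 ≠ 353, so verification fails.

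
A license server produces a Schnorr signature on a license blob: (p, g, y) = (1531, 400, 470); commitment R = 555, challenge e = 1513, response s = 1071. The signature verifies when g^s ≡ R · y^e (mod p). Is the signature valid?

invalid

g^s mod p:
400^1071 mod 1531 = 225
R · y^e mod p:
470^1513 mod 1531 = 819
555·819 = 454545 ≡ 1369 (mod 1531)
225 ≠ 1369; the check fails.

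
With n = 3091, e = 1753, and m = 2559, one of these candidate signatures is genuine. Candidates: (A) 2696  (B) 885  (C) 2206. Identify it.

Candidate A: 2696^1753 mod 3091 = 2641
Candidate B: 885^1753 mod 3091 = 532
Candidate C: 2206^1753 mod 3091 = 2559
  → matches m = 2559

C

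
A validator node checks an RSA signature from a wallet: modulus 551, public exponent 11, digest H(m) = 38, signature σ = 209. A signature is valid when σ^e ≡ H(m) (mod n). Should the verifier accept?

accept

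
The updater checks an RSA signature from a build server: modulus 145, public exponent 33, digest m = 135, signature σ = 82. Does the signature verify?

σ^33 mod 145 = 7
7 ≠ 135, so verification fails.

does not verify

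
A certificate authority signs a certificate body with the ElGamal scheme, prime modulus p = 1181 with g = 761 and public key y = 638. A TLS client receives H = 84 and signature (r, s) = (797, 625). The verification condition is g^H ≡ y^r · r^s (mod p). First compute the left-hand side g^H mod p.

1028

761^2 = 579121 ≡ 431
761^4 ≡ 431^2 = 185761 ≡ 344
761^8 ≡ 344^2 = 118336 ≡ 236
761^16 ≡ 236^2 = 55696 ≡ 189
761^32 ≡ 189^2 = 35721 ≡ 291
761^64 ≡ 291^2 = 84681 ≡ 830
84 = 64 + 16 + 4, so 761^84 ≡ 830·189·344 ≡ 1028 (mod 1181)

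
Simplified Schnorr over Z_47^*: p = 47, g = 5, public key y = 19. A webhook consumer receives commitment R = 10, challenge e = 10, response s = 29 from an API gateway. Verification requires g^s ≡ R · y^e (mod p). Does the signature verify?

g^s mod p:
5^2 = 25
5^4 ≡ 25^2 = 625 ≡ 14
5^8 ≡ 14^2 = 196 ≡ 8
5^16 ≡ 8^2 = 64 ≡ 17
29 = 16 + 8 + 4 + 1, so 5^29 ≡ 17·8·14·5 ≡ 26 (mod 47)
R · y^e mod p:
19^2 = 361 ≡ 32
19^4 ≡ 32^2 = 1024 ≡ 37
19^8 ≡ 37^2 = 1369 ≡ 6
10 = 8 + 2, so 19^10 ≡ 6·32 ≡ 4 (mod 47)
10·4 = 40 ≡ 40 (mod 47)
26 ≠ 40; the check fails.

does not verify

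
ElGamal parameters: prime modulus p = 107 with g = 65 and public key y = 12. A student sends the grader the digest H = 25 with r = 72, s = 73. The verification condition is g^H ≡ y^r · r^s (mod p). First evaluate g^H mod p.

Squares mod 107: 65^1≡65, 65^2≡52, 65^4≡29, 65^8≡92, 65^16≡11
25 = 16 + 8 + 1, so 65^25 ≡ 11·92·65 ≡ 82 (mod 107)

82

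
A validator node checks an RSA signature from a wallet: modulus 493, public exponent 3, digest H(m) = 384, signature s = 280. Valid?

no

s^3 mod 493 = 189
The recovered value 189 does not match the digest 384.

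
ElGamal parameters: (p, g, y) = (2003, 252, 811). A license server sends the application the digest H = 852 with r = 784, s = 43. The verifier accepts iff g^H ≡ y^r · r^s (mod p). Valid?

no

Left side g^H mod p:
252^2 = 63504 ≡ 1411
252^4 ≡ 1411^2 = 1990921 ≡ 1942
252^8 ≡ 1942^2 = 3771364 ≡ 1718
252^16 ≡ 1718^2 = 2951524 ≡ 1105
252^32 ≡ 1105^2 = 1221025 ≡ 1198
252^64 ≡ 1198^2 = 1435204 ≡ 1056
252^128 ≡ 1056^2 = 1115136 ≡ 1468
252^256 ≡ 1468^2 = 2155024 ≡ 1799
252^512 ≡ 1799^2 = 3236401 ≡ 1556
852 = 512 + 256 + 64 + 16 + 4, so 252^852 ≡ 1556·1799·1056·1105·1942 ≡ 876 (mod 2003)
Right side y^r · r^s mod p:
811^2 = 657721 ≡ 737
811^4 ≡ 737^2 = 543169 ≡ 356
811^8 ≡ 356^2 = 126736 ≡ 547
811^16 ≡ 547^2 = 299209 ≡ 762
811^32 ≡ 762^2 = 580644 ≡ 1777
811^64 ≡ 1777^2 = 3157729 ≡ 1001
811^128 ≡ 1001^2 = 1002001 ≡ 501
811^256 ≡ 501^2 = 251001 ≡ 626
811^512 ≡ 626^2 = 391876 ≡ 1291
784 = 512 + 256 + 16, so 811^784 ≡ 1291·626·762 ≡ 142 (mod 2003)
784^2 = 614656 ≡ 1738
784^4 ≡ 1738^2 = 3020644 ≡ 120
784^8 ≡ 120^2 = 14400 ≡ 379
784^16 ≡ 379^2 = 143641 ≡ 1428
784^32 ≡ 1428^2 = 2039184 ≡ 130
43 = 32 + 8 + 2 + 1, so 784^43 ≡ 130·379·1738·784 ≡ 306 (mod 2003)
142·306 = 43452 ≡ 1389 (mod 2003)
876 ≠ 1389, so verification fails.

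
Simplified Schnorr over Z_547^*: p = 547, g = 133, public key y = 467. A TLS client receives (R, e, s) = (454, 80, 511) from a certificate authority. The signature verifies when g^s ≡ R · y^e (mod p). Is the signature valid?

g^s mod p:
133^2 = 17689 ≡ 185
133^4 ≡ 185^2 = 34225 ≡ 311
133^8 ≡ 311^2 = 96721 ≡ 449
133^16 ≡ 449^2 = 201601 ≡ 305
133^32 ≡ 305^2 = 93025 ≡ 35
133^64 ≡ 35^2 = 1225 ≡ 131
133^128 ≡ 131^2 = 17161 ≡ 204
133^256 ≡ 204^2 = 41616 ≡ 44
511 = 256 + 128 + 64 + 32 + 16 + 8 + 4 + 2 + 1, so 133^511 ≡ 44·204·131·35·305·449·311·185·133 ≡ 286 (mod 547)
R · y^e mod p:
467^2 = 218089 ≡ 383
467^4 ≡ 383^2 = 146689 ≡ 93
467^8 ≡ 93^2 = 8649 ≡ 444
467^16 ≡ 444^2 = 197136 ≡ 216
467^32 ≡ 216^2 = 46656 ≡ 161
467^64 ≡ 161^2 = 25921 ≡ 212
80 = 64 + 16, so 467^80 ≡ 212·216 ≡ 391 (mod 547)
454·391 = 177514 ≡ 286 (mod 547)
286 ≡ 286 (mod 547); signature holds.

valid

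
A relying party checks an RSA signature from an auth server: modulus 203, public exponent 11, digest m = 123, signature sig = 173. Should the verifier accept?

sig^2 ≡ 173^2 = 29929 ≡ 88
sig^4 ≡ 88^2 = 7744 ≡ 30
sig^8 ≡ 30^2 = 900 ≡ 88
11 = 8 + 2 + 1, so sig^11 ≡ 88·88·173 ≡ 115 (mod 203)
115 ≠ 123, so verification fails.

reject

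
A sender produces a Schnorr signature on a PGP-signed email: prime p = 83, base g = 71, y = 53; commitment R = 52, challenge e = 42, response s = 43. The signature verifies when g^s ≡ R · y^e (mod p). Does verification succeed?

fails

g^s mod p:
71^2 = 5041 ≡ 61
71^4 ≡ 61^2 = 3721 ≡ 69
71^8 ≡ 69^2 = 4761 ≡ 30
71^16 ≡ 30^2 = 900 ≡ 70
71^32 ≡ 70^2 = 4900 ≡ 3
43 = 32 + 8 + 2 + 1, so 71^43 ≡ 3·30·61·71 ≡ 22 (mod 83)
R · y^e mod p:
53^2 = 2809 ≡ 70
53^4 ≡ 70^2 = 4900 ≡ 3
53^8 ≡ 3^2 = 9
53^16 ≡ 9^2 = 81
53^32 ≡ 81^2 = 6561 ≡ 4
42 = 32 + 8 + 2, so 53^42 ≡ 4·9·70 ≡ 30 (mod 83)
52·30 = 1560 ≡ 66 (mod 83)
22 ≠ 66; the check fails.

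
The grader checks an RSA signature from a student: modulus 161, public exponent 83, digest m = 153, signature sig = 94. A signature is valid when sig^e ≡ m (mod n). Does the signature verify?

sig^2 ≡ 94^2 = 8836 ≡ 142
sig^4 ≡ 142^2 = 20164 ≡ 39
sig^8 ≡ 39^2 = 1521 ≡ 72
sig^16 ≡ 72^2 = 5184 ≡ 32
sig^32 ≡ 32^2 = 1024 ≡ 58
sig^64 ≡ 58^2 = 3364 ≡ 144
83 = 64 + 16 + 2 + 1, so sig^83 ≡ 144·32·142·94 ≡ 110 (mod 161)
sig^83 mod 161 = 110, but m = 153.

does not verify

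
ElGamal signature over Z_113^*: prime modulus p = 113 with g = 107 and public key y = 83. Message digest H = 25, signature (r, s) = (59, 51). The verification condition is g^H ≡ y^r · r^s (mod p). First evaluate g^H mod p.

55

107^2 = 11449 ≡ 36
107^4 ≡ 36^2 = 1296 ≡ 53
107^8 ≡ 53^2 = 2809 ≡ 97
107^16 ≡ 97^2 = 9409 ≡ 30
25 = 16 + 8 + 1, so 107^25 ≡ 30·97·107 ≡ 55 (mod 113)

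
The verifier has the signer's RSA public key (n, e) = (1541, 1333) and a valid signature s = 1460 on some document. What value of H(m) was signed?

s^1333 mod 1541 = 1144

1144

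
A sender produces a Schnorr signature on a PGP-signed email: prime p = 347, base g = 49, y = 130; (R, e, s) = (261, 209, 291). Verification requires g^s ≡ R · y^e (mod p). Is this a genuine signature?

genuine

g^s mod p:
49^2 = 2401 ≡ 319
49^4 ≡ 319^2 = 101761 ≡ 90
49^8 ≡ 90^2 = 8100 ≡ 119
49^16 ≡ 119^2 = 14161 ≡ 281
49^32 ≡ 281^2 = 78961 ≡ 192
49^64 ≡ 192^2 = 36864 ≡ 82
49^128 ≡ 82^2 = 6724 ≡ 131
49^256 ≡ 131^2 = 17161 ≡ 158
291 = 256 + 32 + 2 + 1, so 49^291 ≡ 158·192·319·49 ≡ 270 (mod 347)
R · y^e mod p:
130^2 = 16900 ≡ 244
130^4 ≡ 244^2 = 59536 ≡ 199
130^8 ≡ 199^2 = 39601 ≡ 43
130^16 ≡ 43^2 = 1849 ≡ 114
130^32 ≡ 114^2 = 12996 ≡ 157
130^64 ≡ 157^2 = 24649 ≡ 12
130^128 ≡ 12^2 = 144
209 = 128 + 64 + 16 + 1, so 130^209 ≡ 144·12·114·130 ≡ 13 (mod 347)
261·13 = 3393 ≡ 270 (mod 347)
270 ≡ 270 (mod 347); signature holds.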